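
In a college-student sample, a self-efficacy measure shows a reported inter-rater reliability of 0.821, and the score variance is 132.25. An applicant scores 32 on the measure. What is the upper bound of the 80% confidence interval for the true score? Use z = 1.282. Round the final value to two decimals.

38.24

SD = √132.25 ≃ 11.50000
The standard error of measurement is 11.50000×√(1 − 0.82100) ≃ 11.50000×0.42308 ≃ 4.86547.
Margin = 1.282 × 4.86547 ≃ 6.23753
Upper bound: 32 + 6.23753 = 38.23753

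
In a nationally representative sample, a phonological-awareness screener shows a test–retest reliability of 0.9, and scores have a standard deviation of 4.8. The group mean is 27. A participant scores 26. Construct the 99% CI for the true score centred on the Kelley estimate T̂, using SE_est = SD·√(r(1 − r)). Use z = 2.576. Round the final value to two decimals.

T̂ = 0.900(26) + 0.100(27) ≈ 26.100
SE_est = SD × √(r(1 − r)) = 4.800 × √0.090 ≈ 4.800 × 0.300 ≈ 1.440
CI = 26.100 ± 2.576 × 1.440 → [22.391, 29.809]

[22.39, 29.81]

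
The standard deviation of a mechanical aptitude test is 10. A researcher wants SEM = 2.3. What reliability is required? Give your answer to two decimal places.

0.95

r = 1 − (2.300/10)² ≃ 1 − 0.053 ≃ 0.947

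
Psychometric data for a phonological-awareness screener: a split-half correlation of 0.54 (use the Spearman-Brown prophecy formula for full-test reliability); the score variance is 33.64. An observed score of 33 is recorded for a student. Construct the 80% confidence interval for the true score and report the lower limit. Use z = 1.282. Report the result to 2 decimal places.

SD = √33.64 = 5.800
Spearman-Brown: r = 2(0.54) / (1 + 0.54) = 1.080 / 1.540 ≃ 0.701
SEM = 5.800*√(1 − 0.701) ≃ 3.170
Margin = 1.282 * 3.170 ≃ 4.064
Lower bound: 33 − 4.064 = 28.936

28.94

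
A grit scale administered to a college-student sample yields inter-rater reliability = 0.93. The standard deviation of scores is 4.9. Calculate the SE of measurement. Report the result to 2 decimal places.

1.30

SEM = 4.90000*√(1 − 0.93000) ≈ 1.29642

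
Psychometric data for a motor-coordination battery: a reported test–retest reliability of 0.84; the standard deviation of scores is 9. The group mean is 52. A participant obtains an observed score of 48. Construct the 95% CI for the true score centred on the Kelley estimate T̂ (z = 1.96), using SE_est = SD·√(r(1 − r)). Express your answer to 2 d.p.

T̂ = r·X + (1 − r)·M = 0.840×48 + 0.160×52 = 40.320 + 8.320 ≃ 48.640
SE_est = SD × √(r(1 − r)) = 9.000 × √0.134 ≃ 9.000 × 0.367 ≃ 3.299
CI = 48.640 ± 1.96 × 3.299 → [42.173, 55.107]

[42.17, 55.11]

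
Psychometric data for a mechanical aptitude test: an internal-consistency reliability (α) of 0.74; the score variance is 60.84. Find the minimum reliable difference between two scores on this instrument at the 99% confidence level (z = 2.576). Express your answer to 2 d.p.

σ = 60.84^(1/2) = 7.800
The standard error of measurement is 7.800*√(1 − 0.740) ≈ 7.800*0.510 ≈ 3.977.
SE_diff = √2 * SEM ≈ 5.625
Smallest detectable difference = 2.576*5.625 ≈ 14.489

14.49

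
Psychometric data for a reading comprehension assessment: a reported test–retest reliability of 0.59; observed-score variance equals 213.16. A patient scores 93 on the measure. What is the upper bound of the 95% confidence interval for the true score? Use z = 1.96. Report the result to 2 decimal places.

SD = √213.16 ≈ 14.6000
SEM = 14.6000*√(1 − 0.5900) ≈ 9.3486
Margin = 1.96 * 9.3486 ≈ 18.3232
Upper bound: 93 + 18.3232 = 111.3232

111.32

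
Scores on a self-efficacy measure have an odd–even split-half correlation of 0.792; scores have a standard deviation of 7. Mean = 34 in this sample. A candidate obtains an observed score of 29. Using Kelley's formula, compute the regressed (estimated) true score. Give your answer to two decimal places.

r_full = 2·0.792 / (1 + 0.792) ≈ 0.8839
T̂ = r·X + (1 − r)·M = 0.8839*29 + 0.1161*34 ≈ 25.6339 + 3.9464 ≈ 29.5804

29.58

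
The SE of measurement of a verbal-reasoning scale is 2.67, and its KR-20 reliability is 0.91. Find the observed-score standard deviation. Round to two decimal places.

8.90

σ = SEM·(1 − r)^(−1/2) ≈ 2.67·3.3333 ≈ 8.9000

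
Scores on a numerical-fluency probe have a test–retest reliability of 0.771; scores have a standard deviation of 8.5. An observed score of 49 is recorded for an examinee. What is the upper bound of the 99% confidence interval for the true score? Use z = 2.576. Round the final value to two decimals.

59.48

SEM = 8.5000×√(1 − 0.7710) ≃ 4.0676
Half-width = 2.576×4.0676 ≃ 10.4781
Upper limit = 49 + 10.4781 ≃ 59.4781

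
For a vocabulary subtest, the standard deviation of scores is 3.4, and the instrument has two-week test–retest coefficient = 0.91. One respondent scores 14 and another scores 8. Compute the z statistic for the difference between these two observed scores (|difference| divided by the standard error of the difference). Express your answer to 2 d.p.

4.16

SEM = 3.4000×√(1 − 0.9100) ≈ 1.0200
SE_diff = SEM × √2 ≈ 1.0200 × 1.4142 ≈ 1.4425
z = 6 / 1.4425 ≈ 4.1595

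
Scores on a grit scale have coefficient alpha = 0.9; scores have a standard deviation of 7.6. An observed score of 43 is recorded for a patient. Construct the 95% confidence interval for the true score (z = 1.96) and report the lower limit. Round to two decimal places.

SEM = 7.6000 × √(1 − 0.9000) = 7.6000 × √0.1000 ≈ 7.6000 × 0.3162 ≈ 2.4033
Margin = 1.96 × 2.4033 ≈ 4.7105
Lower limit = 43 − 4.7105 ≈ 38.2895

38.29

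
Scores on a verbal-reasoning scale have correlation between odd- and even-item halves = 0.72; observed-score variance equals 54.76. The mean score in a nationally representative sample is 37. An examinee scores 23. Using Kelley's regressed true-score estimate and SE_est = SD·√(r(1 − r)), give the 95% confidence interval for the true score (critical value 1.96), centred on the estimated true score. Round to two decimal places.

SD = √54.76 = 7.40000
Full-length reliability (Spearman-Brown) = 2(0.72)/(1+0.72) ≈ 0.83721
Estimated true score = 0.83721×23 + (1 − 0.83721)×37 ≈ 25.27907
SE_est = SD × √(r(1 − r)) = 7.40000 × √0.13629 ≈ 7.40000 × 0.36917 ≈ 2.73189
95% CI: 25.27907 ± 5.35451 ≈ (19.92456, 30.63358)

[19.92, 30.63]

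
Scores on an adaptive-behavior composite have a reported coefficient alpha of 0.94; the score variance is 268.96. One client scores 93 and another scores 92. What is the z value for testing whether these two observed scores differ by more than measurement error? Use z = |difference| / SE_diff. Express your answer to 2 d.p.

0.18

SD = √268.96 ≈ 16.4000
The standard error of measurement is 16.4000*√(1 − 0.9400) ≈ 16.4000*0.2449 ≈ 4.0172.
SE_diff = √2 * SEM ≈ 5.6811
z = 1 / 5.6811 ≈ 0.1760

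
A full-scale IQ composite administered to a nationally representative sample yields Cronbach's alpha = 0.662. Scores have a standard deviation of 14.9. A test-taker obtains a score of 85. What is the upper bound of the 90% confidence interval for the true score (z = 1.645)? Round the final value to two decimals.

99.25

SEM = 14.900·√(1 − 0.662) ≈ 8.663
Margin = 1.645 · 8.663 ≈ 14.250
Upper bound: 85 + 14.250 = 99.250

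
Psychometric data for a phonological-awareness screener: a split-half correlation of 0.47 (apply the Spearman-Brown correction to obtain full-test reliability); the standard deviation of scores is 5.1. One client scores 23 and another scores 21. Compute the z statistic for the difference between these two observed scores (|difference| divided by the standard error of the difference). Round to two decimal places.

Full-length reliability (Spearman-Brown) = 2(0.47)/(1+0.47) ≃ 0.6395
SEM = 5.1000*√(1 − 0.6395) ≃ 3.0623
Standard error of the difference = 3.0623·√2 ≃ 4.3308
z = |23 − 21| / 4.3308 = 2 / 4.3308 ≃ 0.4618

0.46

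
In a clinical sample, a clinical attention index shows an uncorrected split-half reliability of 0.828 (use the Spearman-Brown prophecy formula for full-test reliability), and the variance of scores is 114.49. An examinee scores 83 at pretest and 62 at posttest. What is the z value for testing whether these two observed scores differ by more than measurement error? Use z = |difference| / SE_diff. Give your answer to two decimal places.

4.52

SD = √114.49 = 10.7000
Full-length reliability (Spearman-Brown) = 2(0.828)/(1+0.828) ≈ 0.9059
SEM = 10.7000·√(1 − 0.9059) ≈ 3.2822
Standard error of the difference = 3.2822·√2 ≈ 4.6417
z = 21 / 4.6417 ≈ 4.5242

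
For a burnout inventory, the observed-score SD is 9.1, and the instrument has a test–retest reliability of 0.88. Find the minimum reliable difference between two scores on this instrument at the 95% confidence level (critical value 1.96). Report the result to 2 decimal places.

8.74

SEM = 9.100×√(1 − 0.880) ≈ 3.152
SE_diff = SEM × √2 ≈ 3.152 × 1.414 ≈ 4.458
Smallest detectable difference = 1.96×4.458 ≈ 8.738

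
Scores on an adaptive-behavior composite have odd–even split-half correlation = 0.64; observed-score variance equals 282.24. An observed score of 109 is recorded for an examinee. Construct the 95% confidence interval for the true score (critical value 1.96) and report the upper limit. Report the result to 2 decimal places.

SD = √282.24 = 16.800
Spearman-Brown: r = 2(0.64) / (1 + 0.64) = 1.280 / 1.640 ≈ 0.780
The standard error of measurement is 16.800*√(1 − 0.780) ≈ 16.800*0.469 ≈ 7.871.
Half-width = 1.96*7.871 ≈ 15.427
Upper limit = 109 + 15.427 ≈ 124.427

124.43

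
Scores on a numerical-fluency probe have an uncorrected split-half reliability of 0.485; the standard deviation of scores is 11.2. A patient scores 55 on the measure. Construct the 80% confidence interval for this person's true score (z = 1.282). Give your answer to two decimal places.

r_full = 2·0.485 / (1 + 0.485) ≈ 0.6532
SEM = 11.2000 · √(1 − 0.6532) = 11.2000 · √0.3468 ≈ 11.2000 · 0.5889 ≈ 6.5957
1.282 · SEM ≈ 8.4556
CI = 55 ± 8.4556 → [46.5444, 63.4556]

[46.54, 63.46]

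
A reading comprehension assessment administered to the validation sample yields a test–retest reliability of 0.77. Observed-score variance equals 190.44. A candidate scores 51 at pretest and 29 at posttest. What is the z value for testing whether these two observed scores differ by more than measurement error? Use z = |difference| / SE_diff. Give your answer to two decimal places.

SD = √190.44 = 13.8000
SEM = 13.8000 · √(1 − 0.7700) = 13.8000 · √0.2300 ≈ 13.8000 · 0.4796 ≈ 6.6182
SE_diff = SEM · √2 ≈ 6.6182 · 1.4142 ≈ 9.3596
z = |51 − 29| / 9.3596 = 22 / 9.3596 ≈ 2.3505

2.35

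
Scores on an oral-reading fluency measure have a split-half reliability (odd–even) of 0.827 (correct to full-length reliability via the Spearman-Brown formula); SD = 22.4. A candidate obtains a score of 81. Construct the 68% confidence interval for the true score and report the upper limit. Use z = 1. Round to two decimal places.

Full-length reliability (Spearman-Brown) = 2(0.827)/(1+0.827) ≃ 0.90531
SEM = 22.40000 × √(1 − 0.90531) = 22.40000 × √0.09469 ≃ 22.40000 × 0.30772 ≃ 6.89290
Half-width = 1×6.89290 ≃ 6.89290
Upper bound: 81 + 6.89290 = 87.89290

87.89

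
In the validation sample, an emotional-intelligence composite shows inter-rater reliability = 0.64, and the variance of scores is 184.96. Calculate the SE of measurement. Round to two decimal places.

SD = √184.96 ≈ 13.60000
SEM = 13.60000 · √(1 − 0.64000) = 13.60000 · √0.36000 ≈ 13.60000 · 0.60000 ≈ 8.16000

8.16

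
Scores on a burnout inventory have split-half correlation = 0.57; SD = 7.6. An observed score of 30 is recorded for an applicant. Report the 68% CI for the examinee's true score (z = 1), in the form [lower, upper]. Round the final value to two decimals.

Full-length reliability (Spearman-Brown) = 2(0.57)/(1+0.57) ≃ 0.726
SEM = 7.600×√(1 − 0.726) ≃ 3.977
1 × SEM ≃ 3.977
Interval: (26.023, 33.977)

[26.02, 33.98]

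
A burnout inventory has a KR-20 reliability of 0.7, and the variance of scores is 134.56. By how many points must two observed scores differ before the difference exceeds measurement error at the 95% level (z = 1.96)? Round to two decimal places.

17.61

SD = √134.56 = 11.6000
The standard error of measurement is 11.6000·√(1 − 0.7000) ≈ 11.6000·0.5477 ≈ 6.3536.
Standard error of the difference = 6.3536·√2 ≈ 8.9853
Minimum reliable difference = 1.96 · SE_diff ≈ 1.96 · 8.9853 ≈ 17.6112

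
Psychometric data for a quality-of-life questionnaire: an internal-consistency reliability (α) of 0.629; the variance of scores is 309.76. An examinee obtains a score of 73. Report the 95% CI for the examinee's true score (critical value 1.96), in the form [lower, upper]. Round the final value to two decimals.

σ = 309.76^(1/2) = 17.600
SEM = 17.600 × √(1 − 0.629) = 17.600 × √0.371 ≈ 17.600 × 0.609 ≈ 10.720
Margin = 1.96 × 10.720 ≈ 21.011
CI = 73 ± 21.011 → [51.989, 94.011]

[51.99, 94.01]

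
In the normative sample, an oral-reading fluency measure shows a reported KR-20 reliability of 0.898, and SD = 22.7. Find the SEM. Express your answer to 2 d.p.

The standard error of measurement is 22.700·√(1 − 0.898) ≈ 22.700·0.319 ≈ 7.250.

7.25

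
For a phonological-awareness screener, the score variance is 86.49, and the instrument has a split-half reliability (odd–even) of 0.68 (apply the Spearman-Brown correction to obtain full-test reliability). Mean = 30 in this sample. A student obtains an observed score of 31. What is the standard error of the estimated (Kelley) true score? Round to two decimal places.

3.65

σ = 86.49^(1/2) = 9.300
r_full = 2·0.68 / (1 + 0.68) ≈ 0.810
SE_est = 9.300·√[r(1 − r)] ≈ 3.652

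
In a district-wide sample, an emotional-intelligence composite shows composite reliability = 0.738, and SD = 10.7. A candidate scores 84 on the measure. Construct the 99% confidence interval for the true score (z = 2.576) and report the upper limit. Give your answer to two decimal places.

98.11

SEM = 10.70000*√(1 − 0.73800) ≈ 5.47690
2.576 * SEM ≈ 14.10848
Upper limit = 84 + 14.10848 ≈ 98.10848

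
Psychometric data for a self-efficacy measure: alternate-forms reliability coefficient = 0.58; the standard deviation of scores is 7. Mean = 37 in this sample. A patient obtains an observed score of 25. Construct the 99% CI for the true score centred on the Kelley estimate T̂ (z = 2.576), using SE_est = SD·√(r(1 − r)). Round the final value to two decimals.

T̂ = 0.580(25) + 0.420(37) ≈ 30.040
SE_est = 7.000·√(0.580·0.420) ≈ 3.455
99% CI: 30.040 ± 8.900 ≈ (21.140, 38.940)

[21.14, 38.94]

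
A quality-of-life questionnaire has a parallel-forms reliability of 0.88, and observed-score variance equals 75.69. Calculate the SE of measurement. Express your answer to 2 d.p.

SD = √75.69 = 8.7000
SEM = 8.7000 * √(1 − 0.8800) = 8.7000 * √0.1200 ≈ 8.7000 * 0.3464 ≈ 3.0138

3.01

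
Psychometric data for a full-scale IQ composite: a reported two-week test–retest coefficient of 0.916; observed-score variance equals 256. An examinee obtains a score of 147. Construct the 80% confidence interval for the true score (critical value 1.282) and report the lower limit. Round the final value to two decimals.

141.06

σ = 256^(1/2) = 16.00000
SEM = 16.00000 * √(1 − 0.91600) = 16.00000 * √0.08400 ≃ 16.00000 * 0.28983 ≃ 4.63724
Half-width = 1.282*4.63724 ≃ 5.94494
Lower limit = 147 − 5.94494 ≃ 141.05506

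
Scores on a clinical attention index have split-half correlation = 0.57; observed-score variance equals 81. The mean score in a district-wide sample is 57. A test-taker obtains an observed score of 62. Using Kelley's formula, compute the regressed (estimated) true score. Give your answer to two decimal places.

60.63

Spearman-Brown: r = 2(0.57) / (1 + 0.57) = 1.1400 / 1.5700 ≈ 0.7261
Estimated true score = 0.7261*62 + (1 − 0.7261)*57 ≈ 60.6306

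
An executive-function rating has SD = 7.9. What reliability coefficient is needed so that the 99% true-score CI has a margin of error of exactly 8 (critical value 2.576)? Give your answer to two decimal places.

0.85

SEM needed = half-width / z = 8/2.576 ≈ 3.1056
r = 1 − (3.1056/7.9)² ≈ 1 − 0.1545 ≈ 0.8455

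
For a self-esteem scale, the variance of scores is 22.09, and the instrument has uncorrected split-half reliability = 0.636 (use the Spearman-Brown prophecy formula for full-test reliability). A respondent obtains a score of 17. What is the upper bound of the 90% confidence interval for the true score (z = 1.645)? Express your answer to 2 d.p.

SD = √22.09 ≈ 4.7000
Spearman-Brown: r = 2(0.636) / (1 + 0.636) = 1.2720 / 1.6360 ≈ 0.7775
The standard error of measurement is 4.7000*√(1 − 0.7775) ≈ 4.7000*0.4717 ≈ 2.2170.
Half-width = 1.645*2.2170 ≈ 3.6469
Upper limit = 17 + 3.6469 ≈ 20.6469

20.65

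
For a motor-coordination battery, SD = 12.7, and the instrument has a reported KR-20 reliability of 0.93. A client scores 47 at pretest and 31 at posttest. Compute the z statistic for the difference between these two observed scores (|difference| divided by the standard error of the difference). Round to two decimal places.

3.37

SEM = 12.70000 × √(1 − 0.93000) = 12.70000 × √0.07000 ≈ 12.70000 × 0.26458 ≈ 3.36010
SE_diff = SEM × √2 ≈ 3.36010 × 1.41421 ≈ 4.75190
z = 16 / 4.75190 ≈ 3.36707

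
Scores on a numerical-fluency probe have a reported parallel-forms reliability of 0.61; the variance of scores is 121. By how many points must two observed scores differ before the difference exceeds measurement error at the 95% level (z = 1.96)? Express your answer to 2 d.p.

SD = √121 ≈ 11.000
SEM = 11.000*√(1 − 0.610) ≈ 6.869
SE_diff = SEM * √2 ≈ 6.869 * 1.414 ≈ 9.715
Smallest detectable difference = 1.96*9.715 ≈ 19.041

19.04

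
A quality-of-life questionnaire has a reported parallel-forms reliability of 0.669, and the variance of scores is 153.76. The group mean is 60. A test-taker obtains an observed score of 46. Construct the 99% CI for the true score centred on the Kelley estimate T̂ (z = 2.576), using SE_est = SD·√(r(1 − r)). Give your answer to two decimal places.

SD = √153.76 ≈ 12.400
T̂ = r·X + (1 − r)·M = 0.669×46 + 0.331×60 = 30.774 + 19.860 ≈ 50.634
SE_est = SD × √(r(1 − r)) = 12.400 × √0.221 ≈ 12.400 × 0.471 ≈ 5.835
99% CI: 50.634 ± 15.031 ≈ (35.603, 65.665)

[35.60, 65.67]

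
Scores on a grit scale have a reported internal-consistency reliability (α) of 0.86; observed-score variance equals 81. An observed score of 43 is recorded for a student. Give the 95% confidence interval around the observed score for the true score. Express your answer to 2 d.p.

[36.40, 49.60]

SD = √81 = 9.000
The standard error of measurement is 9.000·√(1 − 0.860) ≈ 9.000·0.374 ≈ 3.367.
1.96 · SEM ≈ 6.600
Interval: (36.400, 49.600)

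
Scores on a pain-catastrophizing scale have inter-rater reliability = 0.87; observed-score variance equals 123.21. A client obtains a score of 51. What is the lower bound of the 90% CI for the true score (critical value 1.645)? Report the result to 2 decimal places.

44.42

σ = 123.21^(1/2) = 11.10000
SEM = 11.10000×√(1 − 0.87000) ≈ 4.00216
1.645 × SEM ≈ 6.58356
Lower limit = 51 − 6.58356 ≈ 44.41644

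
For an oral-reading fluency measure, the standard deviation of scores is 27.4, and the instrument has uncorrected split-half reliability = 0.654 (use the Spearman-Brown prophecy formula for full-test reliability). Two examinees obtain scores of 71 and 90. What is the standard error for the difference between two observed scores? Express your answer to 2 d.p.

17.72

Full-length reliability (Spearman-Brown) = 2(0.654)/(1+0.654) ≈ 0.791
SEM = 27.400*√(1 − 0.791) ≈ 12.532
SE_diff = SEM * √2 ≈ 12.532 * 1.414 ≈ 17.723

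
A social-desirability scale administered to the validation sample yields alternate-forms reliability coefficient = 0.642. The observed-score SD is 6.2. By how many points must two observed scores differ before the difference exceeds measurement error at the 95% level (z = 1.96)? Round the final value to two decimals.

10.28

SEM = 6.200×√(1 − 0.642) ≈ 3.710
Standard error of the difference = 3.710·√2 ≈ 5.246
Minimum reliable difference = 1.96 × SE_diff ≈ 1.96 × 5.246 ≈ 10.283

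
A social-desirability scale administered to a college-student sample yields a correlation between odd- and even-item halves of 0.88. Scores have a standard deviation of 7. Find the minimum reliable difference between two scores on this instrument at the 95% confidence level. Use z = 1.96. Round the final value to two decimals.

4.90

r_full = 2·0.88 / (1 + 0.88) ≈ 0.93617
The standard error of measurement is 7.00000×√(1 − 0.93617) ≈ 7.00000×0.25265 ≈ 1.76852.
Standard error of the difference = 1.76852·√2 ≈ 2.50106
Minimum reliable difference = 1.96 × SE_diff ≈ 1.96 × 2.50106 ≈ 4.90208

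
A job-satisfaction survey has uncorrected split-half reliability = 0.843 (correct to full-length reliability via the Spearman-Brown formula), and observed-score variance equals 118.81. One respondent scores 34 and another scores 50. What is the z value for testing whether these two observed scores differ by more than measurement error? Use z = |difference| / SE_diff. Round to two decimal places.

3.56

σ = 118.81^(1/2) = 10.90000
Spearman-Brown: r = 2(0.843) / (1 + 0.843) = 1.68600 / 1.84300 ≃ 0.91481
SEM = 10.90000×√(1 − 0.91481) ≃ 3.18137
Standard error of the difference = 3.18137·√2 ≃ 4.49913
z = |34 − 50| / 4.49913 = 16 / 4.49913 ≃ 3.55624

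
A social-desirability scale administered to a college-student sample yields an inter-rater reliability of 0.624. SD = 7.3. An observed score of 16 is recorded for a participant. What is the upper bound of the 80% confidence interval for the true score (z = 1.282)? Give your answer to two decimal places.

21.74

SEM = 7.300 * √(1 − 0.624) = 7.300 * √0.376 ≃ 7.300 * 0.613 ≃ 4.476
Margin = 1.282 * 4.476 ≃ 5.739
Upper bound: 16 + 5.739 = 21.739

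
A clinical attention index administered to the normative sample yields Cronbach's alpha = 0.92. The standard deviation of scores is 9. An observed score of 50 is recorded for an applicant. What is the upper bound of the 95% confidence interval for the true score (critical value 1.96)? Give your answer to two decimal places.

54.99

SEM = 9.000 · √(1 − 0.920) = 9.000 · √0.080 ≈ 9.000 · 0.283 ≈ 2.546
Half-width = 1.96·2.546 ≈ 4.989
Upper bound: 50 + 4.989 = 54.989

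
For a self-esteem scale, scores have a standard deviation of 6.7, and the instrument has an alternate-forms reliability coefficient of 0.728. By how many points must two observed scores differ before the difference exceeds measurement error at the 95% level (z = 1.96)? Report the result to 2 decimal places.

SEM = 6.700·√(1 − 0.728) ≈ 3.494
SE_diff = √2 · SEM ≈ 4.942
Minimum reliable difference = 1.96 · SE_diff ≈ 1.96 · 4.942 ≈ 9.686

9.69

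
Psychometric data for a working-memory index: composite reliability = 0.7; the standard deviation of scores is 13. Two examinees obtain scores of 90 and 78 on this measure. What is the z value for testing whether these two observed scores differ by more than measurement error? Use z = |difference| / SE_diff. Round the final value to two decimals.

SEM = 13.0000·√(1 − 0.7000) ≈ 7.1204
Standard error of the difference = 7.1204·√2 ≈ 10.0698
z = |90 − 78| / 10.0698 = 12 / 10.0698 ≈ 1.1917

1.19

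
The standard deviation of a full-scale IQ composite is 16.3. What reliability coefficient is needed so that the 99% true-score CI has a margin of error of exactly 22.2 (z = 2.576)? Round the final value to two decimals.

SEM needed = half-width / z = 22.2/2.576 ≈ 8.6180
Required reliability = 1 − (SEM/SD)² = 1 − 0.2795 ≈ 0.7205

0.72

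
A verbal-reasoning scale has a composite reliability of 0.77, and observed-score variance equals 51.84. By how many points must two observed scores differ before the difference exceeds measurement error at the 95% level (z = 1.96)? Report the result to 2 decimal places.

SD = √51.84 ≈ 7.2000
SEM = 7.2000*√(1 − 0.7700) ≈ 3.4530
SE_diff = SEM * √2 ≈ 3.4530 * 1.4142 ≈ 4.8833
Smallest detectable difference = 1.96*4.8833 ≈ 9.5712

9.57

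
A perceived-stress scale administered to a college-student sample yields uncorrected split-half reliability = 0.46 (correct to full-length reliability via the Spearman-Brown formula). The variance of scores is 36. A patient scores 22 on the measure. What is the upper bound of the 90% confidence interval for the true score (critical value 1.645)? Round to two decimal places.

28.00

SD = √36 = 6.000
Spearman-Brown: r = 2(0.46) / (1 + 0.46) = 0.920 / 1.460 ≈ 0.630
SEM = 6.000 × √(1 − 0.630) = 6.000 × √0.370 ≈ 6.000 × 0.608 ≈ 3.649
Half-width = 1.645×3.649 ≈ 6.003
Upper bound: 22 + 6.003 = 28.003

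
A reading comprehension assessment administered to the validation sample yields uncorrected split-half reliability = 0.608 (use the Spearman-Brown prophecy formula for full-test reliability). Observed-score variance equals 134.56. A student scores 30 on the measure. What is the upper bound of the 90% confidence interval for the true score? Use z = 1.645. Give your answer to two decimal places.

39.42

σ = 134.56^(1/2) = 11.6000
Full-length reliability (Spearman-Brown) = 2(0.608)/(1+0.608) ≈ 0.7562
SEM = 11.6000·√(1 − 0.7562) ≈ 5.7274
Half-width = 1.645·5.7274 ≈ 9.4216
Upper limit = 30 + 9.4216 ≈ 39.4216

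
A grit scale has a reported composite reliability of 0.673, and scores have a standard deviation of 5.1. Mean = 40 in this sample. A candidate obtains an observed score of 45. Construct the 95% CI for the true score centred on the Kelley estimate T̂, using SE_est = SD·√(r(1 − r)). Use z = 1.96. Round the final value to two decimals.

[38.68, 48.05]

T̂ = 0.673(45) + 0.327(40) ≃ 43.365
SE_est = 5.100*√(0.673*0.327) ≃ 2.392
CI = 43.365 ± 1.96 * 2.392 → [38.676, 48.054]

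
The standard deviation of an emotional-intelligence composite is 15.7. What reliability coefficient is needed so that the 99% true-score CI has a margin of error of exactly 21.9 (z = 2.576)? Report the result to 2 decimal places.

0.71

SEM needed = half-width / z = 21.9/2.576 ≈ 8.5016
r = 1 − (SEM / SD)² = 1 − (8.5016 / 15.7)² ≈ 1 − 0.2932 ≈ 0.7068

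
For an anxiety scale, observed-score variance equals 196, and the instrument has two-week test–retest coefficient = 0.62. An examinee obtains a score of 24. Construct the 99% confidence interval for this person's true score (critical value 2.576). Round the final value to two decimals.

[1.77, 46.23]

SD = √196 ≈ 14.00000
SEM = 14.00000·√(1 − 0.62000) ≈ 8.63018
Margin = 2.576 · 8.63018 ≈ 22.23134
Interval: (1.76866, 46.23134)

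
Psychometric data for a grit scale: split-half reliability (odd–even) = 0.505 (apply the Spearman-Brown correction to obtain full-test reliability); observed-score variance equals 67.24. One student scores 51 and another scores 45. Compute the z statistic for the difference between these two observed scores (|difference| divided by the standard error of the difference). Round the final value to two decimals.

0.90

SD = √67.24 ≈ 8.2000
Spearman-Brown: r = 2(0.505) / (1 + 0.505) = 1.0100 / 1.5050 ≈ 0.6711
SEM = 8.2000 × √(1 − 0.6711) = 8.2000 × √0.3289 ≈ 8.2000 × 0.5735 ≈ 4.7027
SE_diff = √2 × SEM ≈ 6.6506
z = 6 / 6.6506 ≈ 0.9022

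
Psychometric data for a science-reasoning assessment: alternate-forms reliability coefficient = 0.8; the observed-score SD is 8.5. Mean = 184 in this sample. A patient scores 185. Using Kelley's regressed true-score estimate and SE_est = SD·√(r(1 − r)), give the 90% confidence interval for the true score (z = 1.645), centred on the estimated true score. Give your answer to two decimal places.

T̂ = 0.8000(185) + 0.2000(184) ≈ 184.8000
SE_est = SD × √(r(1 − r)) = 8.5000 × √0.1600 ≈ 8.5000 × 0.4000 ≈ 3.4000
CI = 184.8000 ± 1.645 × 3.4000 → [179.2070, 190.3930]

[179.21, 190.39]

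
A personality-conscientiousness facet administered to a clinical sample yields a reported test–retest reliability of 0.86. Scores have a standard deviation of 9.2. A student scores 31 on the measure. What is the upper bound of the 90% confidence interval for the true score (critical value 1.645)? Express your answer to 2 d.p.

36.66

SEM = 9.2000 × √(1 − 0.8600) = 9.2000 × √0.1400 ≈ 9.2000 × 0.3742 ≈ 3.4423
Margin = 1.645 × 3.4423 ≈ 5.6626
Upper bound: 31 + 5.6626 = 36.6626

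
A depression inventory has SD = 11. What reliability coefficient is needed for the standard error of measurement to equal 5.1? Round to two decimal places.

0.79

Required reliability = 1 − (SEM/SD)² = 1 − 0.2150 ≈ 0.7850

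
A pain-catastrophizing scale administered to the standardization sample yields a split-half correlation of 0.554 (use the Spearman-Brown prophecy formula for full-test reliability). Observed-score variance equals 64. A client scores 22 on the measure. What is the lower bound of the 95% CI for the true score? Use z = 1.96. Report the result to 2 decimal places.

σ = 64^(1/2) = 8.000
Spearman-Brown: r = 2(0.554) / (1 + 0.554) = 1.108 / 1.554 ≈ 0.713
SEM = 8.000·√(1 − 0.713) ≈ 4.286
1.96 · SEM ≈ 8.400
Lower bound: 22 − 8.400 = 13.600

13.60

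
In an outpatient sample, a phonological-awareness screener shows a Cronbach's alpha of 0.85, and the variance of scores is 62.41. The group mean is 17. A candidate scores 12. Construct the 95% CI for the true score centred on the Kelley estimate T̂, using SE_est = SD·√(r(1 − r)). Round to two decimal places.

σ = 62.41^(1/2) = 7.90000
Estimated true score = 0.85000×12 + (1 − 0.85000)×17 ≈ 12.75000
SE_est = SD × √(r(1 − r)) = 7.90000 × √0.12750 ≈ 7.90000 × 0.35707 ≈ 2.82086
95% CI: 12.75000 ± 5.52889 ≈ (7.22111, 18.27889)

[7.22, 18.28]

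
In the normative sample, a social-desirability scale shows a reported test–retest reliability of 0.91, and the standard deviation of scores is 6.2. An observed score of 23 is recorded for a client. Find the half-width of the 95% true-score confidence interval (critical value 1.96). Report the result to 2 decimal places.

3.65

The standard error of measurement is 6.200*√(1 − 0.910) ≈ 6.200*0.300 ≈ 1.860.
Margin = 1.96 * 1.860 ≈ 3.646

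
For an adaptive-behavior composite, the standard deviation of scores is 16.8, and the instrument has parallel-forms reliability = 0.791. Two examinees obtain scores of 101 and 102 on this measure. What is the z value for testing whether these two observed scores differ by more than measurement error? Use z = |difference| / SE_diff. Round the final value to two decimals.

SEM = 16.8000*√(1 − 0.7910) ≈ 7.6804
SE_diff = SEM * √2 ≈ 7.6804 * 1.4142 ≈ 10.8617
z = 1 / 10.8617 ≈ 0.0921

0.09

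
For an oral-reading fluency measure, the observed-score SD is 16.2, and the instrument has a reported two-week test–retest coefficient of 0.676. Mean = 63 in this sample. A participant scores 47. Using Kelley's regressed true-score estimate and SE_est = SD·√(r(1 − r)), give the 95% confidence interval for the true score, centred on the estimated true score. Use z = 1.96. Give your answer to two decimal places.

[37.32, 67.04]

T̂ = r·X + (1 − r)·M = 0.6760×47 + 0.3240×63 = 31.7720 + 20.4120 ≈ 52.1840
SE_est = 16.2000·√[r(1 − r)] ≈ 7.5816
95% CI: 52.1840 ± 14.8599 ≈ (37.3241, 67.0439)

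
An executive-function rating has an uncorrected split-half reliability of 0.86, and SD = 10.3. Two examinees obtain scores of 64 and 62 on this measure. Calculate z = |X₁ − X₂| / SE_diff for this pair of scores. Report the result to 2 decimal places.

0.50

r_full = 2·0.86 / (1 + 0.86) ≈ 0.9247
SEM = 10.3000 * √(1 − 0.9247) = 10.3000 * √0.0753 ≈ 10.3000 * 0.2744 ≈ 2.8258
SE_diff = √2 * SEM ≈ 3.9963
z = 2 / 3.9963 ≈ 0.5005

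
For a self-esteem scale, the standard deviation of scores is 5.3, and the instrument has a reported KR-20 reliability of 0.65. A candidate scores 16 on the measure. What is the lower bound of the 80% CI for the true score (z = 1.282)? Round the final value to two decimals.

11.98

SEM = 5.300*√(1 − 0.650) ≃ 3.136
Half-width = 1.282*3.136 ≃ 4.020
Lower limit = 16 − 4.020 ≃ 11.980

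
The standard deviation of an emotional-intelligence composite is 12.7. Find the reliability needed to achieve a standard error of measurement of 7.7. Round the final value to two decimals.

r = 1 − (SEM / SD)² = 1 − (7.7000 / 12.7)² ≈ 1 − 0.3676 ≈ 0.6324

0.63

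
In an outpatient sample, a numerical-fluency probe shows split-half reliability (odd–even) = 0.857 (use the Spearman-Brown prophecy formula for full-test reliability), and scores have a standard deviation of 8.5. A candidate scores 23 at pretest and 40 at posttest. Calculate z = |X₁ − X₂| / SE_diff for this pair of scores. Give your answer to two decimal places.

r_full = 2·0.857 / (1 + 0.857) ≈ 0.9230
SEM = 8.5000 × √(1 − 0.9230) = 8.5000 × √0.0770 ≈ 8.5000 × 0.2775 ≈ 2.3587
SE_diff = √2 × SEM ≈ 3.3358
z = |23 − 40| / 3.3358 = 17 / 3.3358 ≈ 5.0963

5.10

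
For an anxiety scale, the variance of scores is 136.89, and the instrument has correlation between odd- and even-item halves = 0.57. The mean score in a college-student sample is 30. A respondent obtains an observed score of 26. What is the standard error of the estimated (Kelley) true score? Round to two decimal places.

σ = 136.89^(1/2) = 11.700
r_full = 2·0.57 / (1 + 0.57) ≈ 0.726
SE_est = SD * √(r(1 − r)) = 11.700 * √0.199 ≈ 11.700 * 0.446 ≈ 5.218

5.22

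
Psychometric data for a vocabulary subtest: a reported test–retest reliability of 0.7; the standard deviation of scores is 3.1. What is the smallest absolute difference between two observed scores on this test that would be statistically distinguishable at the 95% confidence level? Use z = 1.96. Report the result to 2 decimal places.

SEM = 3.1000 · √(1 − 0.7000) = 3.1000 · √0.3000 ≈ 3.1000 · 0.5477 ≈ 1.6979
SE_diff = √2 · SEM ≈ 2.4012
Smallest detectable difference = 1.96·2.4012 ≈ 4.7064

4.71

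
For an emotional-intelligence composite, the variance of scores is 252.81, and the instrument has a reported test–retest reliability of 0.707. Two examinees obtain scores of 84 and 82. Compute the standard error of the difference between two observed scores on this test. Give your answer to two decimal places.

σ = 252.81^(1/2) = 15.9000
SEM = 15.9000·√(1 − 0.7070) ≈ 8.6066
SE_diff = SEM · √2 ≈ 8.6066 · 1.4142 ≈ 12.1716

12.17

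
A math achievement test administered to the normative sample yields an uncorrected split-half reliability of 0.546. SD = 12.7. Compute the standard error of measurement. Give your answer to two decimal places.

6.88

Spearman-Brown: r = 2(0.546) / (1 + 0.546) = 1.09200 / 1.54600 ≈ 0.70634
SEM = 12.70000 × √(1 − 0.70634) = 12.70000 × √0.29366 ≈ 12.70000 × 0.54191 ≈ 6.88219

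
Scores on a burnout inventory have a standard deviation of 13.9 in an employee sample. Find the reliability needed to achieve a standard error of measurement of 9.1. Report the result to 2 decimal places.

0.57

r = 1 − (SEM / SD)² = 1 − (9.100 / 13.9)² ≃ 1 − 0.429 ≃ 0.571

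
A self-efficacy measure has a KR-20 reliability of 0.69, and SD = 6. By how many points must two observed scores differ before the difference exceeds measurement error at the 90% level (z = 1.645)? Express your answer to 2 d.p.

7.77

SEM = 6.000*√(1 − 0.690) ≈ 3.341
SE_diff = SEM * √2 ≈ 3.341 * 1.414 ≈ 4.724
Smallest detectable difference = 1.645*4.724 ≈ 7.772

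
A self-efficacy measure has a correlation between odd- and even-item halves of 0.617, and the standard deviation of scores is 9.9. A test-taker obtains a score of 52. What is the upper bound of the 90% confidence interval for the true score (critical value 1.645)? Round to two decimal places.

r_full = 2·0.617 / (1 + 0.617) ≈ 0.763
The standard error of measurement is 9.900*√(1 − 0.763) ≈ 9.900*0.487 ≈ 4.818.
Half-width = 1.645*4.818 ≈ 7.926
Upper limit = 52 + 7.926 ≈ 59.926

59.93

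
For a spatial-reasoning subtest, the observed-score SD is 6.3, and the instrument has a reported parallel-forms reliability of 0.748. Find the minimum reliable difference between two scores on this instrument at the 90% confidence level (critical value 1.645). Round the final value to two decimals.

7.36

SEM = 6.3000×√(1 − 0.7480) ≈ 3.1626
SE_diff = √2 × SEM ≈ 4.4726
Smallest detectable difference = 1.645×4.4726 ≈ 7.3574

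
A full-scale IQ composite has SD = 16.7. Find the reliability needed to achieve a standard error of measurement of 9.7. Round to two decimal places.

r = 1 − (SEM / SD)² = 1 − (9.700 / 16.7)² ≈ 1 − 0.337 ≈ 0.663

0.66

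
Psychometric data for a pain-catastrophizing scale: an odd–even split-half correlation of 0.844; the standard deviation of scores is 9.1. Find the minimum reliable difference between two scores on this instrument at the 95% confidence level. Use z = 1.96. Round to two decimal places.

7.34

Full-length reliability (Spearman-Brown) = 2(0.844)/(1+0.844) ≈ 0.9154
The standard error of measurement is 9.1000·√(1 − 0.9154) ≈ 9.1000·0.2909 ≈ 2.6468.
SE_diff = SEM · √2 ≈ 2.6468 · 1.4142 ≈ 3.7432
Minimum reliable difference = 1.96 · SE_diff ≈ 1.96 · 3.7432 ≈ 7.3366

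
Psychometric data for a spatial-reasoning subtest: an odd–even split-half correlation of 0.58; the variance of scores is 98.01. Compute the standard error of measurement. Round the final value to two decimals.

σ = 98.01^(1/2) = 9.90000
r_full = 2·0.58 / (1 + 0.58) ≈ 0.73418
The standard error of measurement is 9.90000×√(1 − 0.73418) ≈ 9.90000×0.51558 ≈ 5.10424.

5.10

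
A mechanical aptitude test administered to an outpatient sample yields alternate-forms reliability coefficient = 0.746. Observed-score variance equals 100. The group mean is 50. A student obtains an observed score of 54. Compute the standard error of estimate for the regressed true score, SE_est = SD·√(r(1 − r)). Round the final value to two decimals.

4.35

SD = √100 = 10.00000
SE_est = 10.00000*√(0.74600*0.25400) ≈ 4.35298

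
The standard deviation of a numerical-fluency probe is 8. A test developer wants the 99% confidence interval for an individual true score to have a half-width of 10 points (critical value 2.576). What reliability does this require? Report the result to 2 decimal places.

0.76

Required SEM = 10 / 2.576 ≈ 3.8820
Required reliability = 1 − (SEM/SD)² = 1 − 0.2355 ≈ 0.7645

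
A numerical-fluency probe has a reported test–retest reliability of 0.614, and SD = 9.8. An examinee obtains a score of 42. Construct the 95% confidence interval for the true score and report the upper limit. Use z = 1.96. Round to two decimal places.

SEM = 9.8000 * √(1 − 0.6140) = 9.8000 * √0.3860 ≈ 9.8000 * 0.6213 ≈ 6.0886
Half-width = 1.96*6.0886 ≈ 11.9337
Upper limit = 42 + 11.9337 ≈ 53.9337

53.93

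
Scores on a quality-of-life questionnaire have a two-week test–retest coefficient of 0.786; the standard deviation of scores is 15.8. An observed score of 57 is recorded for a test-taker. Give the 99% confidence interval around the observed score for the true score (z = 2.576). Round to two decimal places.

SEM = 15.800 × √(1 − 0.786) = 15.800 × √0.214 ≈ 15.800 × 0.463 ≈ 7.309
Margin = 2.576 × 7.309 ≈ 18.828
99% CI: 57 ± 18.828 = [38.172, 75.828]

[38.17, 75.83]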